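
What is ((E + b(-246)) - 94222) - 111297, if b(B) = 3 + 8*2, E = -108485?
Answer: -313985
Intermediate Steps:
b(B) = 19 (b(B) = 3 + 16 = 19)
((E + b(-246)) - 94222) - 111297 = ((-108485 + 19) - 94222) - 111297 = (-108466 - 94222) - 111297 = -202688 - 111297 = -313985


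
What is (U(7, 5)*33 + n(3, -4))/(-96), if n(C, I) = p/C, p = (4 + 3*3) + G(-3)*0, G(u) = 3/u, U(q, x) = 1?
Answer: -7/18 ≈ -0.38889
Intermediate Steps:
p = 13 (p = (4 + 3*3) + (3/(-3))*0 = (4 + 9) + (3*(-1/3))*0 = 13 - 1*0 = 13 + 0 = 13)
n(C, I) = 13/C
(U(7, 5)*33 + n(3, -4))/(-96) = (1*33 + 13/3)/(-96) = (33 + 13*(1/3))*(-1/96) = (33 + 13/3)*(-1/96) = (112/3)*(-1/96) = -7/18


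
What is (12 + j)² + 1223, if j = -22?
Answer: 1323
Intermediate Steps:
(12 + j)² + 1223 = (12 - 22)² + 1223 = (-10)² + 1223 = 100 + 1223 = 1323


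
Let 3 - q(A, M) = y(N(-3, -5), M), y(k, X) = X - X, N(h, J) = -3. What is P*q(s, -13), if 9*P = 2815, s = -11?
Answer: 2815/3 ≈ 938.33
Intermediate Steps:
y(k, X) = 0
P = 2815/9 (P = (⅑)*2815 = 2815/9 ≈ 312.78)
q(A, M) = 3 (q(A, M) = 3 - 1*0 = 3 + 0 = 3)
P*q(s, -13) = (2815/9)*3 = 2815/3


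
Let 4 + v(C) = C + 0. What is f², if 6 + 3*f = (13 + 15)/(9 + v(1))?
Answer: 16/81 ≈ 0.19753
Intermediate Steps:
v(C) = -4 + C (v(C) = -4 + (C + 0) = -4 + C)
f = -4/9 (f = -2 + ((13 + 15)/(9 + (-4 + 1)))/3 = -2 + (28/(9 - 3))/3 = -2 + (28/6)/3 = -2 + (28*(⅙))/3 = -2 + (⅓)*(14/3) = -2 + 14/9 = -4/9 ≈ -0.44444)
f² = (-4/9)² = 16/81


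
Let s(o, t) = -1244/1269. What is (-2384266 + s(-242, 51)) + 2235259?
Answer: -189091127/1269 ≈ -1.4901e+5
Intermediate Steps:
s(o, t) = -1244/1269 (s(o, t) = -1244*1/1269 = -1244/1269)
(-2384266 + s(-242, 51)) + 2235259 = (-2384266 - 1244/1269) + 2235259 = -3025634798/1269 + 2235259 = -189091127/1269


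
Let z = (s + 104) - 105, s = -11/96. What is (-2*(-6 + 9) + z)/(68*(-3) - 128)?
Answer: 683/31872 ≈ 0.021429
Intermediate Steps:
s = -11/96 (s = -11*1/96 = -11/96 ≈ -0.11458)
z = -107/96 (z = (-11/96 + 104) - 105 = 9973/96 - 105 = -107/96 ≈ -1.1146)
(-2*(-6 + 9) + z)/(68*(-3) - 128) = (-2*(-6 + 9) - 107/96)/(68*(-3) - 128) = (-2*3 - 107/96)/(-204 - 128) = (-6 - 107/96)/(-332) = -683/96*(-1/332) = 683/31872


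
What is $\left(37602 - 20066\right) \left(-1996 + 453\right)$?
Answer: $-27058048$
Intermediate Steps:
$\left(37602 - 20066\right) \left(-1996 + 453\right) = 17536 \left(-1543\right) = -27058048$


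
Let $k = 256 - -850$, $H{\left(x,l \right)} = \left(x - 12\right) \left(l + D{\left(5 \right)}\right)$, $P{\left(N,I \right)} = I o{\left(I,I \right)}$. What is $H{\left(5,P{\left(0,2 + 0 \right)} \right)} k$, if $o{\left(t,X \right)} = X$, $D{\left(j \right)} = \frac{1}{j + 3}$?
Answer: $- \frac{127743}{4} \approx -31936.0$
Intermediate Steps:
$D{\left(j \right)} = \frac{1}{3 + j}$
$P{\left(N,I \right)} = I^{2}$ ($P{\left(N,I \right)} = I I = I^{2}$)
$H{\left(x,l \right)} = \left(-12 + x\right) \left(\frac{1}{8} + l\right)$ ($H{\left(x,l \right)} = \left(x - 12\right) \left(l + \frac{1}{3 + 5}\right) = \left(-12 + x\right) \left(l + \frac{1}{8}\right) = \left(-12 + x\right) \left(\frac{1}{8} + l\right)$)
$k = 1106$ ($k = 256 + 850 = 1106$)
$H{\left(5,P{\left(0,2 + 0 \right)} \right)} k = \left(- \frac{3}{2} - 12 \left(2 + 0\right)^{2} + \frac{1}{8} \cdot 5 + \left(2 + 0\right)^{2} \cdot 5\right) 1106 = \left(- \frac{3}{2} - 12 \cdot 2^{2} + \frac{5}{8} + 2^{2} \cdot 5\right) 1106 = \left(- \frac{3}{2} - 48 + \frac{5}{8} + 4 \cdot 5\right) 1106 = \left(- \frac{3}{2} - 48 + \frac{5}{8} + 20\right) 1106 = \left(- \frac{231}{8}\right) 1106 = - \frac{127743}{4}$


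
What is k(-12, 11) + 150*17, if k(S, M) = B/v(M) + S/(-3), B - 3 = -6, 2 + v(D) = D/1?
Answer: 7661/3 ≈ 2553.7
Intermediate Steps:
v(D) = -2 + D (v(D) = -2 + D/1 = -2 + D*1 = -2 + D)
B = -3 (B = 3 - 6 = -3)
k(S, M) = -3/(-2 + M) - S/3 (k(S, M) = -3/(-2 + M) + S/(-3) = -3/(-2 + M) + S*(-1/3) = -3/(-2 + M) - S/3)
k(-12, 11) + 150*17 = (-9 - 1*(-12)*(-2 + 11))/(3*(-2 + 11)) + 150*17 = (1/3)*(-9 - 1*(-12)*9)/9 + 2550 = (1/3)*(1/9)*(-9 + 108) + 2550 = (1/3)*(1/9)*99 + 2550 = 11/3 + 2550 = 7661/3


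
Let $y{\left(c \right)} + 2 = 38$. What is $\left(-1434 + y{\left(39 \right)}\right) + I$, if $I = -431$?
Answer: $-1829$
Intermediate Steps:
$y{\left(c \right)} = 36$ ($y{\left(c \right)} = -2 + 38 = 36$)
$\left(-1434 + y{\left(39 \right)}\right) + I = \left(-1434 + 36\right) - 431 = -1398 - 431 = -1829$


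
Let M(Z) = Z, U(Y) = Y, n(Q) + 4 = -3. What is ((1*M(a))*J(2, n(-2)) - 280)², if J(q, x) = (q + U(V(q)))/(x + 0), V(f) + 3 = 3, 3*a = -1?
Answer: 34550884/441 ≈ 78347.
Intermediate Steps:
a = -⅓ (a = (⅓)*(-1) = -⅓ ≈ -0.33333)
V(f) = 0 (V(f) = -3 + 3 = 0)
n(Q) = -7 (n(Q) = -4 - 3 = -7)
J(q, x) = q/x (J(q, x) = (q + 0)/(x + 0) = q/x)
((1*M(a))*J(2, n(-2)) - 280)² = ((1*(-⅓))*(2/(-7)) - 280)² = (-2*(-1)/(3*7) - 280)² = (-⅓*(-2/7) - 280)² = (2/21 - 280)² = (-5878/21)² = 34550884/441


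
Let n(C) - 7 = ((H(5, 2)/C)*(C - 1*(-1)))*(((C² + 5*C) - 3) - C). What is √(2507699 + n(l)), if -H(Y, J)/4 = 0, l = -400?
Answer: 3*√278634 ≈ 1583.6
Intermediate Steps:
H(Y, J) = 0 (H(Y, J) = -4*0 = 0)
n(C) = 7 (n(C) = 7 + ((0/C)*(C - 1*(-1)))*(((C² + 5*C) - 3) - C) = 7 + (0*(C + 1))*((-3 + C² + 5*C) - C) = 7 + (0*(1 + C))*(-3 + C² + 4*C) = 7 + 0*(-3 + C² + 4*C) = 7 + 0 = 7)
√(2507699 + n(l)) = √(2507699 + 7) = √2507706 = 3*√278634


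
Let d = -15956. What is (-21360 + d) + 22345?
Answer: -14971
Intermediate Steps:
(-21360 + d) + 22345 = (-21360 - 15956) + 22345 = -37316 + 22345 = -14971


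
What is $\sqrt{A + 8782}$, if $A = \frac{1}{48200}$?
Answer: $\frac{3 \sqrt{22669659698}}{4820} \approx 93.712$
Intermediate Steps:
$A = \frac{1}{48200} \approx 2.0747 \cdot 10^{-5}$
$\sqrt{A + 8782} = \sqrt{\frac{1}{48200} + 8782} = \sqrt{\frac{423292401}{48200}} = \frac{3 \sqrt{22669659698}}{4820}$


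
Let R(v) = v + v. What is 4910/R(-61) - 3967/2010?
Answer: -5176537/122610 ≈ -42.220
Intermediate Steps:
R(v) = 2*v
4910/R(-61) - 3967/2010 = 4910/((2*(-61))) - 3967/2010 = 4910/(-122) - 3967*1/2010 = 4910*(-1/122) - 3967/2010 = -2455/61 - 3967/2010 = -5176537/122610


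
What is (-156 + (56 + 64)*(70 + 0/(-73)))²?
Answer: 67963536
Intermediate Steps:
(-156 + (56 + 64)*(70 + 0/(-73)))² = (-156 + 120*(70 + 0*(-1/73)))² = (-156 + 120*(70 + 0))² = (-156 + 120*70)² = (-156 + 8400)² = 8244² = 67963536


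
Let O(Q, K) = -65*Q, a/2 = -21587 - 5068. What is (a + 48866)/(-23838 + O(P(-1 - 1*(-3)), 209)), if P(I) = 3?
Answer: 4444/24033 ≈ 0.18491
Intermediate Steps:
a = -53310 (a = 2*(-21587 - 5068) = 2*(-26655) = -53310)
(a + 48866)/(-23838 + O(P(-1 - 1*(-3)), 209)) = (-53310 + 48866)/(-23838 - 65*3) = -4444/(-23838 - 195) = -4444/(-24033) = -4444*(-1/24033) = 4444/24033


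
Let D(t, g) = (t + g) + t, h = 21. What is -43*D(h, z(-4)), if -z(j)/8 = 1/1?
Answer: -1462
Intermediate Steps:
z(j) = -8 (z(j) = -8/1 = -8*1 = -8)
D(t, g) = g + 2*t (D(t, g) = (g + t) + t = g + 2*t)
-43*D(h, z(-4)) = -43*(-8 + 2*21) = -43*(-8 + 42) = -43*34 = -1462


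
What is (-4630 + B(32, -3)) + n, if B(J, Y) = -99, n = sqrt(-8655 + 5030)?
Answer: -4729 + 5*I*sqrt(145) ≈ -4729.0 + 60.208*I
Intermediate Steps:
n = 5*I*sqrt(145) (n = sqrt(-3625) = 5*I*sqrt(145) ≈ 60.208*I)
(-4630 + B(32, -3)) + n = (-4630 - 99) + 5*I*sqrt(145) = -4729 + 5*I*sqrt(145)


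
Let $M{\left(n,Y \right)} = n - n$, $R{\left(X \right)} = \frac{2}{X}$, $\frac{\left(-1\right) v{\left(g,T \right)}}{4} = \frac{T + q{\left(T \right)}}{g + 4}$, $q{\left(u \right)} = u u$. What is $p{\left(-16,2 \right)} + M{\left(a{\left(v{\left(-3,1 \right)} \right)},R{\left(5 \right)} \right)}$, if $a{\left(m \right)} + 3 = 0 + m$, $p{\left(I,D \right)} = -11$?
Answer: $-11$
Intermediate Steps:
$q{\left(u \right)} = u^{2}$
$v{\left(g,T \right)} = - \frac{4 \left(T + T^{2}\right)}{4 + g}$ ($v{\left(g,T \right)} = - 4 \frac{T + T^{2}}{g + 4} = - 4 \frac{T + T^{2}}{4 + g} = - \frac{4 \left(T + T^{2}\right)}{4 + g}$)
$a{\left(m \right)} = -3 + m$ ($a{\left(m \right)} = -3 + \left(0 + m\right) = -3 + m$)
$M{\left(n,Y \right)} = 0$
$p{\left(-16,2 \right)} + M{\left(a{\left(v{\left(-3,1 \right)} \right)},R{\left(5 \right)} \right)} = -11 + 0 = -11$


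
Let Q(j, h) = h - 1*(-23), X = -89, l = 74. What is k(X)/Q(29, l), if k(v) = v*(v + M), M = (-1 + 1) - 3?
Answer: 8188/97 ≈ 84.412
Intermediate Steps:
M = -3 (M = 0 - 3 = -3)
Q(j, h) = 23 + h (Q(j, h) = h + 23 = 23 + h)
k(v) = v*(-3 + v) (k(v) = v*(v - 3) = v*(-3 + v))
k(X)/Q(29, l) = (-89*(-3 - 89))/(23 + 74) = -89*(-92)/97 = 8188*(1/97) = 8188/97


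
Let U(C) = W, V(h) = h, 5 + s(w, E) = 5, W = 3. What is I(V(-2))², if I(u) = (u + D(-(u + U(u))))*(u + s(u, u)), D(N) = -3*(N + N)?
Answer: 64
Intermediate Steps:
s(w, E) = 0 (s(w, E) = -5 + 5 = 0)
U(C) = 3
D(N) = -6*N
I(u) = u*(18 + 7*u) (I(u) = (u - (-6)*(u + 3))*(u + 0) = (u - (-6)*(3 + u))*u = (u - 6*(-3 - u))*u = (u + (18 + 6*u))*u = (18 + 7*u)*u = u*(18 + 7*u))
I(V(-2))² = (-2*(18 + 7*(-2)))² = (-2*(18 - 14))² = (-2*4)² = (-8)² = 64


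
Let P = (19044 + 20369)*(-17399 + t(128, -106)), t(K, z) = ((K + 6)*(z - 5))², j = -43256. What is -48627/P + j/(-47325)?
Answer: 377144036822274481/412621177444097325 ≈ 0.91402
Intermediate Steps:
t(K, z) = (-5 + z)²*(6 + K)² (t(K, z) = ((6 + K)*(-5 + z))² = ((-5 + z)*(6 + K))² = (-5 + z)²*(6 + K)²)
P = 8718883834001 (P = (19044 + 20369)*(-17399 + (-5 - 106)²*(6 + 128)²) = 39413*(-17399 + (-111)²*134²) = 39413*(-17399 + 12321*17956) = 39413*(-17399 + 221235876) = 39413*221218477 = 8718883834001)
-48627/P + j/(-47325) = -48627/8718883834001 - 43256/(-47325) = -48627*1/8718883834001 - 43256*(-1/47325) = -48627/8718883834001 + 43256/47325 = 377144036822274481/412621177444097325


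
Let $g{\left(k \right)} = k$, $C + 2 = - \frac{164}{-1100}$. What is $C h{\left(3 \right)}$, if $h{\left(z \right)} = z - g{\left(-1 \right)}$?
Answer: $- \frac{2036}{275} \approx -7.4036$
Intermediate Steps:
$C = - \frac{509}{275}$ ($C = -2 - \frac{164}{-1100} = -2 - - \frac{41}{275} = -2 + \frac{41}{275} = - \frac{509}{275} \approx -1.8509$)
$h{\left(z \right)} = 1 + z$ ($h{\left(z \right)} = z - -1 = z + 1 = 1 + z$)
$C h{\left(3 \right)} = - \frac{509 \left(1 + 3\right)}{275} = \left(- \frac{509}{275}\right) 4 = - \frac{2036}{275}$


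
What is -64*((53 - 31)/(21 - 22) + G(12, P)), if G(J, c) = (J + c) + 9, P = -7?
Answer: 512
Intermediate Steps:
G(J, c) = 9 + J + c
-64*((53 - 31)/(21 - 22) + G(12, P)) = -64*((53 - 31)/(21 - 22) + (9 + 12 - 7)) = -64*(22/(-1) + 14) = -64*(22*(-1) + 14) = -64*(-22 + 14) = -64*(-8) = 512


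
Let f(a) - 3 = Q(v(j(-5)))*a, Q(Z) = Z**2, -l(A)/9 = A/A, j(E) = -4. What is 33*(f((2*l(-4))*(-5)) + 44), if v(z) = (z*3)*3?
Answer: 3850671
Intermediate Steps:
v(z) = 9*z (v(z) = (3*z)*3 = 9*z)
l(A) = -9 (l(A) = -9*A/A = -9*1 = -9)
f(a) = 3 + 1296*a (f(a) = 3 + (9*(-4))**2*a = 3 + (-36)**2*a = 3 + 1296*a)
33*(f((2*l(-4))*(-5)) + 44) = 33*((3 + 1296*((2*(-9))*(-5))) + 44) = 33*((3 + 1296*(-18*(-5))) + 44) = 33*((3 + 1296*90) + 44) = 33*((3 + 116640) + 44) = 33*(116643 + 44) = 33*116687 = 3850671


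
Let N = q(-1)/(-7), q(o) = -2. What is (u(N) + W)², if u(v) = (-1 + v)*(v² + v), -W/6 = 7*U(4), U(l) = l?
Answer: 3330905796/117649 ≈ 28312.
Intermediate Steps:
N = 2/7 (N = -2/(-7) = -2*(-⅐) = 2/7 ≈ 0.28571)
W = -168 (W = -42*4 = -6*28 = -168)
u(v) = (-1 + v)*(v + v²)
(u(N) + W)² = (((2/7)³ - 1*2/7) - 168)² = ((8/343 - 2/7) - 168)² = (-90/343 - 168)² = (-57714/343)² = 3330905796/117649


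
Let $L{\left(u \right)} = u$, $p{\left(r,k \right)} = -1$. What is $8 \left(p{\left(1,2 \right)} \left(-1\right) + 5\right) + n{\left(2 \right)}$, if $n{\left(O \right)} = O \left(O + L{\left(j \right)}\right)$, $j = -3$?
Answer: $46$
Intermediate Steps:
$n{\left(O \right)} = O \left(-3 + O\right)$ ($n{\left(O \right)} = O \left(O - 3\right) = O \left(-3 + O\right)$)
$8 \left(p{\left(1,2 \right)} \left(-1\right) + 5\right) + n{\left(2 \right)} = 8 \left(\left(-1\right) \left(-1\right) + 5\right) + 2 \left(-3 + 2\right) = 8 \left(1 + 5\right) + 2 \left(-1\right) = 8 \cdot 6 - 2 = 48 - 2 = 46$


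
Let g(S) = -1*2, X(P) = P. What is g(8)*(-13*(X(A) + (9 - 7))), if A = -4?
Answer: -52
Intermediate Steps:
g(S) = -2
g(8)*(-13*(X(A) + (9 - 7))) = -(-26)*(-4 + (9 - 7)) = -(-26)*(-4 + 2) = -(-26)*(-2) = -2*26 = -52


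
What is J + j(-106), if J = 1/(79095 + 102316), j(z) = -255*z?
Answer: 4903539331/181411 ≈ 27030.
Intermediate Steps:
J = 1/181411 ≈ 5.5123e-6
J + j(-106) = 1/181411 - 255*(-106) = 1/181411 + 27030 = 4903539331/181411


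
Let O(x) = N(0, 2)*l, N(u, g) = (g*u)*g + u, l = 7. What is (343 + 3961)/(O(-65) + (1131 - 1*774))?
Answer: 4304/357 ≈ 12.056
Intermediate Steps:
N(u, g) = u + u*g**2 (N(u, g) = u*g**2 + u = u + u*g**2)
O(x) = 0 (O(x) = (0*(1 + 2**2))*7 = (0*(1 + 4))*7 = (0*5)*7 = 0*7 = 0)
(343 + 3961)/(O(-65) + (1131 - 1*774)) = (343 + 3961)/(0 + (1131 - 1*774)) = 4304/(0 + (1131 - 774)) = 4304/(0 + 357) = 4304/357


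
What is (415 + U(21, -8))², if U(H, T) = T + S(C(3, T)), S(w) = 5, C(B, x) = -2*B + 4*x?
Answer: 169744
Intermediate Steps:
U(H, T) = 5 + T (U(H, T) = T + 5 = 5 + T)
(415 + U(21, -8))² = (415 + (5 - 8))² = (415 - 3)² = 412² = 169744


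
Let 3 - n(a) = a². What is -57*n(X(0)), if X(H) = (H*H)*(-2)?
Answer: -171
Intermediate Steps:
X(H) = -2*H² (X(H) = H²*(-2) = -2*H²)
n(a) = 3 - a²
-57*n(X(0)) = -57*(3 - (-2*0²)²) = -57*(3 - (-2*0)²) = -57*(3 - 1*0²) = -57*(3 - 1*0) = -57*(3 + 0) = -57*3 = -171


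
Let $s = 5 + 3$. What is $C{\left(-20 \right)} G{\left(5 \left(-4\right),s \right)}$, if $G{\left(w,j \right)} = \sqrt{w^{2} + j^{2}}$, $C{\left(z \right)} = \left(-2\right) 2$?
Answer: $- 16 \sqrt{29} \approx -86.163$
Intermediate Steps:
$C{\left(z \right)} = -4$
$s = 8$
$G{\left(w,j \right)} = \sqrt{j^{2} + w^{2}}$
$C{\left(-20 \right)} G{\left(5 \left(-4\right),s \right)} = - 4 \sqrt{8^{2} + \left(5 \left(-4\right)\right)^{2}} = - 4 \sqrt{64 + \left(-20\right)^{2}} = - 4 \sqrt{64 + 400} = - 4 \sqrt{464} = - 4 \cdot 4 \sqrt{29} = - 16 \sqrt{29}$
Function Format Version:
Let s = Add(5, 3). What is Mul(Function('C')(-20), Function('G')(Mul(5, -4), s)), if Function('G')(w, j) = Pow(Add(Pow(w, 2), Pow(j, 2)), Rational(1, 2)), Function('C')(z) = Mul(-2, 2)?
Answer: Mul(-16, Pow(29, Rational(1, 2))) ≈ -86.163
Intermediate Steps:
Function('C')(z) = -4
s = 8
Function('G')(w, j) = Pow(Add(Pow(j, 2), Pow(w, 2)), Rational(1, 2))
Mul(Function('C')(-20), Function('G')(Mul(5, -4), s)) = Mul(-4, Pow(Add(Pow(8, 2), Pow(Mul(5, -4), 2)), Rational(1, 2))) = Mul(-4, Pow(Add(64, Pow(-20, 2)), Rational(1, 2))) = Mul(-4, Pow(Add(64, 400), Rational(1, 2))) = Mul(-4, Pow(464, Rational(1, 2))) = Mul(-4, Mul(4, Pow(29, Rational(1, 2)))) = Mul(-16, Pow(29, Rational(1, 2)))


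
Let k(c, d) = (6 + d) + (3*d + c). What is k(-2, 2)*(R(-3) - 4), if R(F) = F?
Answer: -84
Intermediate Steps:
k(c, d) = 6 + c + 4*d (k(c, d) = (6 + d) + (c + 3*d) = 6 + c + 4*d)
k(-2, 2)*(R(-3) - 4) = (6 - 2 + 4*2)*(-3 - 4) = (6 - 2 + 8)*(-7) = 12*(-7) = -84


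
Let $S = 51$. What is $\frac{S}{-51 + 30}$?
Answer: $- \frac{17}{7} \approx -2.4286$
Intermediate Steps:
$\frac{S}{-51 + 30} = \frac{51}{-51 + 30} = \frac{51}{-21} = 51 \left(- \frac{1}{21}\right) = - \frac{17}{7}$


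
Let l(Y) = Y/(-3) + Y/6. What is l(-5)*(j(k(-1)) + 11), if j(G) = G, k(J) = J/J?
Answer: 10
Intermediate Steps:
l(Y) = -Y/6 (l(Y) = Y*(-1/3) + Y*(1/6) = -Y/3 + Y/6 = -Y/6)
k(J) = 1
l(-5)*(j(k(-1)) + 11) = (-1/6*(-5))*(1 + 11) = (5/6)*12 = 10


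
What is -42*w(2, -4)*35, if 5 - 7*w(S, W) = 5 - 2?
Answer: -420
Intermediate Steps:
w(S, W) = 2/7 (w(S, W) = 5/7 - (5 - 2)/7 = 5/7 - ⅐*3 = 5/7 - 3/7 = 2/7)
-42*w(2, -4)*35 = -42*2/7*35 = -12*35 = -420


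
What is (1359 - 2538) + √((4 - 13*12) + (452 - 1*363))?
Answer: -1179 + 3*I*√7 ≈ -1179.0 + 7.9373*I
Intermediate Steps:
(1359 - 2538) + √((4 - 13*12) + (452 - 1*363)) = -1179 + √((4 - 156) + (452 - 363)) = -1179 + √(-152 + 89) = -1179 + √(-63) = -1179 + 3*I*√7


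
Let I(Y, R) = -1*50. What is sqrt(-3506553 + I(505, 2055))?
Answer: I*sqrt(3506603) ≈ 1872.6*I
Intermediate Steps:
I(Y, R) = -50
sqrt(-3506553 + I(505, 2055)) = sqrt(-3506553 - 50) = sqrt(-3506603) = I*sqrt(3506603)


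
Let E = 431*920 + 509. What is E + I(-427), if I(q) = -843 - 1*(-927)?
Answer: 397113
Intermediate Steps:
I(q) = 84 (I(q) = -843 + 927 = 84)
E = 397029 (E = 396520 + 509 = 397029)
E + I(-427) = 397029 + 84 = 397113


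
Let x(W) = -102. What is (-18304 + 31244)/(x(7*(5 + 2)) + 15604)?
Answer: 6470/7751 ≈ 0.83473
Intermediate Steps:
(-18304 + 31244)/(x(7*(5 + 2)) + 15604) = (-18304 + 31244)/(-102 + 15604) = 12940/15502 = 12940*(1/15502) = 6470/7751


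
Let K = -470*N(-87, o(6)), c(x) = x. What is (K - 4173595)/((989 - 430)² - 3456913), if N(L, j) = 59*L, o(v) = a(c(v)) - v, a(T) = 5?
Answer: 1761085/3144432 ≈ 0.56006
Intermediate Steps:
o(v) = 5 - v
K = 2412510 (K = -27730*(-87) = -470*(-5133) = 2412510)
(K - 4173595)/((989 - 430)² - 3456913) = (2412510 - 4173595)/((989 - 430)² - 3456913) = -1761085/(559² - 3456913) = -1761085/(312481 - 3456913) = -1761085/(-3144432) = -1761085*(-1/3144432) = 1761085/3144432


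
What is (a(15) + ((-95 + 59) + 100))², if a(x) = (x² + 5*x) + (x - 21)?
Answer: 128164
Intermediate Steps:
a(x) = -21 + x² + 6*x (a(x) = (x² + 5*x) + (-21 + x) = -21 + x² + 6*x)
(a(15) + ((-95 + 59) + 100))² = ((-21 + 15² + 6*15) + ((-95 + 59) + 100))² = ((-21 + 225 + 90) + (-36 + 100))² = (294 + 64)² = 358² = 128164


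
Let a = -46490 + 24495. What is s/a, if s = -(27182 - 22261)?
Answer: 4921/21995 ≈ 0.22373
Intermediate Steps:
a = -21995
s = -4921 (s = -1*4921 = -4921)
s/a = -4921/(-21995) = -4921*(-1/21995) = 4921/21995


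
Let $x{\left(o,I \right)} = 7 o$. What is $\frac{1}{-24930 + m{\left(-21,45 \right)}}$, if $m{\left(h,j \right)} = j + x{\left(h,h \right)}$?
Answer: $- \frac{1}{25032} \approx -3.9949 \cdot 10^{-5}$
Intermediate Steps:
$m{\left(h,j \right)} = j + 7 h$
$\frac{1}{-24930 + m{\left(-21,45 \right)}} = \frac{1}{-24930 + \left(45 + 7 \left(-21\right)\right)} = \frac{1}{-24930 + \left(45 - 147\right)} = \frac{1}{-24930 - 102} = \frac{1}{-25032} = - \frac{1}{25032}$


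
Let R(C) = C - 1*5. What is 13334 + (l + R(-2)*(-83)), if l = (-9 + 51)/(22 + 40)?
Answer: 431386/31 ≈ 13916.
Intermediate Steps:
R(C) = -5 + C (R(C) = C - 5 = -5 + C)
l = 21/31 (l = 42/62 = 42*(1/62) = 21/31 ≈ 0.67742)
13334 + (l + R(-2)*(-83)) = 13334 + (21/31 + (-5 - 2)*(-83)) = 13334 + (21/31 - 7*(-83)) = 13334 + (21/31 + 581) = 13334 + 18032/31 = 431386/31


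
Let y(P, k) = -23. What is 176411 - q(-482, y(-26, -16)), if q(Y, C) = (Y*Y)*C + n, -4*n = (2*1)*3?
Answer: 11039729/2 ≈ 5.5199e+6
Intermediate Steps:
n = -3/2 (n = -2*1*3/4 = -3/2 ≈ -1.5000)
q(Y, C) = -3/2 + C*Y**2 (q(Y, C) = (Y*Y)*C - 3/2 = Y**2*C - 3/2 = C*Y**2 - 3/2 = -3/2 + C*Y**2)
176411 - q(-482, y(-26, -16)) = 176411 - (-3/2 - 23*(-482)**2) = 176411 - (-3/2 - 23*232324) = 176411 - (-3/2 - 5343452) = 176411 - 1*(-10686907/2) = 176411 + 10686907/2 = 11039729/2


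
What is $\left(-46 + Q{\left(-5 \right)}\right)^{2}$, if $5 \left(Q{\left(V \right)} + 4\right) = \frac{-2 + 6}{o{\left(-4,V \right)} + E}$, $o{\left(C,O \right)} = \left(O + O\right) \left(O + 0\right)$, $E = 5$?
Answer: $\frac{188952516}{75625} \approx 2498.5$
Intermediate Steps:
$o{\left(C,O \right)} = 2 O^{2}$ ($o{\left(C,O \right)} = 2 O O = 2 O^{2}$)
$Q{\left(V \right)} = -4 + \frac{4}{5 \left(5 + 2 V^{2}\right)}$ ($Q{\left(V \right)} = -4 + \frac{\left(-2 + 6\right) \frac{1}{2 V^{2} + 5}}{5} = -4 + \frac{4 \frac{1}{5 + 2 V^{2}}}{5} = -4 + \frac{4}{5 \left(5 + 2 V^{2}\right)}$)
$\left(-46 + Q{\left(-5 \right)}\right)^{2} = \left(-46 + \frac{8 \left(-12 - 5 \left(-5\right)^{2}\right)}{5 \left(5 + 2 \left(-5\right)^{2}\right)}\right)^{2} = \left(-46 + \frac{8 \left(-12 - 125\right)}{5 \left(5 + 2 \cdot 25\right)}\right)^{2} = \left(-46 + \frac{8 \left(-12 - 125\right)}{5 \left(5 + 50\right)}\right)^{2} = \left(-46 + \frac{8}{5} \cdot \frac{1}{55} \left(-137\right)\right)^{2} = \left(-46 - \frac{1096}{275}\right)^{2} = \left(- \frac{13746}{275}\right)^{2} = \frac{188952516}{75625}$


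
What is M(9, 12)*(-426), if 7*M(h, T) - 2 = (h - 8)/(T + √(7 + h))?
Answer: -7029/56 ≈ -125.52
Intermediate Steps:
M(h, T) = 2/7 + (-8 + h)/(7*(T + √(7 + h))) (M(h, T) = 2/7 + ((h - 8)/(T + √(7 + h)))/7 = 2/7 + ((-8 + h)/(T + √(7 + h)))/7 = 2/7 + (-8 + h)/(7*(T + √(7 + h))))
M(9, 12)*(-426) = ((-8 + 9 + 2*12 + 2*√(7 + 9))/(7*(12 + √(7 + 9))))*(-426) = ((-8 + 9 + 24 + 2*√16)/(7*(12 + √16)))*(-426) = ((-8 + 9 + 24 + 2*4)/(7*(12 + 4)))*(-426) = ((⅐)*(-8 + 9 + 24 + 8)/16)*(-426) = ((⅐)*(1/16)*33)*(-426) = (33/112)*(-426) = -7029/56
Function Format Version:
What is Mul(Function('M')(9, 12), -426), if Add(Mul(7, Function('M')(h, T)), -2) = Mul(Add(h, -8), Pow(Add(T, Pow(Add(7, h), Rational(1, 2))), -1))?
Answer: Rational(-7029, 56) ≈ -125.52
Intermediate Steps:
Function('M')(h, T) = Add(Rational(2, 7), Mul(Rational(1, 7), Pow(Add(T, Pow(Add(7, h), Rational(1, 2))), -1), Add(-8, h))) (Function('M')(h, T) = Add(Rational(2, 7), Mul(Rational(1, 7), Mul(Add(h, -8), Pow(Add(T, Pow(Add(7, h), Rational(1, 2))), -1)))) = Add(Rational(2, 7), Mul(Rational(1, 7), Mul(Add(-8, h), Pow(Add(T, Pow(Add(7, h), Rational(1, 2))), -1)))) = Add(Rational(2, 7), Mul(Rational(1, 7), Mul(Pow(Add(T, Pow(Add(7, h), Rational(1, 2))), -1), Add(-8, h)))) = Add(Rational(2, 7), Mul(Rational(1, 7), Pow(Add(T, Pow(Add(7, h), Rational(1, 2))), -1), Add(-8, h))))
Mul(Function('M')(9, 12), -426) = Mul(Mul(Rational(1, 7), Pow(Add(12, Pow(Add(7, 9), Rational(1, 2))), -1), Add(-8, 9, Mul(2, 12), Mul(2, Pow(Add(7, 9), Rational(1, 2))))), -426) = Mul(Mul(Rational(1, 7), Pow(Add(12, Pow(16, Rational(1, 2))), -1), Add(-8, 9, 24, Mul(2, Pow(16, Rational(1, 2))))), -426) = Mul(Mul(Rational(1, 7), Pow(Add(12, 4), -1), Add(-8, 9, 24, Mul(2, 4))), -426) = Mul(Mul(Rational(1, 7), Pow(16, -1), Add(-8, 9, 24, 8)), -426) = Mul(Mul(Rational(1, 7), Rational(1, 16), 33), -426) = Mul(Rational(33, 112), -426) = Rational(-7029, 56)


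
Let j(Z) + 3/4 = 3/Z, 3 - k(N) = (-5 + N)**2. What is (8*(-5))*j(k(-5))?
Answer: 3030/97 ≈ 31.237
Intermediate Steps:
k(N) = 3 - (-5 + N)**2
j(Z) = -3/4 + 3/Z
(8*(-5))*j(k(-5)) = (8*(-5))*(-3/4 + 3/(3 - (-5 - 5)**2)) = -40*(-3/4 + 3/(3 - 1*(-10)**2)) = -40*(-3/4 + 3/(3 - 1*100)) = -40*(-3/4 + 3/(3 - 100)) = -40*(-3/4 + 3/(-97)) = -40*(-3/4 + 3*(-1/97)) = -40*(-3/4 - 3/97) = -40*(-303/388) = 3030/97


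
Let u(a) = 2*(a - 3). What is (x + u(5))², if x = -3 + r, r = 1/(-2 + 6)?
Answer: 25/16 ≈ 1.5625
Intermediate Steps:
r = ¼ (r = 1/4 = ¼ ≈ 0.25000)
u(a) = -6 + 2*a (u(a) = 2*(-3 + a) = -6 + 2*a)
x = -11/4 (x = -3 + ¼ = -11/4 ≈ -2.7500)
(x + u(5))² = (-11/4 + (-6 + 2*5))² = (-11/4 + (-6 + 10))² = (-11/4 + 4)² = (5/4)² = 25/16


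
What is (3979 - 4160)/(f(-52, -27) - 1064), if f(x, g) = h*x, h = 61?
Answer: 181/4236 ≈ 0.042729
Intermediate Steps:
f(x, g) = 61*x
(3979 - 4160)/(f(-52, -27) - 1064) = (3979 - 4160)/(61*(-52) - 1064) = -181/(-3172 - 1064) = -181/(-4236) = -181*(-1/4236) = 181/4236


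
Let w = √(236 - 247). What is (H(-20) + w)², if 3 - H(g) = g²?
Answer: (-397 + I*√11)² ≈ 1.576e+5 - 2633.0*I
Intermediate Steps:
w = I*√11 (w = √(-11) = I*√11 ≈ 3.3166*I)
H(g) = 3 - g²
(H(-20) + w)² = ((3 - 1*(-20)²) + I*√11)² = ((3 - 1*400) + I*√11)² = ((3 - 400) + I*√11)² = (-397 + I*√11)²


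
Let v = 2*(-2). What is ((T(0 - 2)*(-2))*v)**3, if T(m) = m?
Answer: -4096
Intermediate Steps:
v = -4
((T(0 - 2)*(-2))*v)**3 = (((0 - 2)*(-2))*(-4))**3 = (-2*(-2)*(-4))**3 = (4*(-4))**3 = (-16)**3 = -4096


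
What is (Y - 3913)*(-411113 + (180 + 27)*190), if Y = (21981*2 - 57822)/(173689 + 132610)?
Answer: 63657845594743/43757 ≈ 1.4548e+9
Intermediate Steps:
Y = -1980/43757 (Y = (43962 - 57822)/306299 = -13860*1/306299 = -1980/43757 ≈ -0.045250)
(Y - 3913)*(-411113 + (180 + 27)*190) = (-1980/43757 - 3913)*(-411113 + (180 + 27)*190) = -171223121*(-411113 + 207*190)/43757 = -171223121*(-411113 + 39330)/43757 = -171223121/43757*(-371783) = 63657845594743/43757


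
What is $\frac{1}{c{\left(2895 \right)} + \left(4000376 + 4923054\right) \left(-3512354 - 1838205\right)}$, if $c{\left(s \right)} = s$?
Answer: $- \frac{1}{47745338694475} \approx -2.0944 \cdot 10^{-14}$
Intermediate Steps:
$\frac{1}{c{\left(2895 \right)} + \left(4000376 + 4923054\right) \left(-3512354 - 1838205\right)} = \frac{1}{2895 + \left(4000376 + 4923054\right) \left(-3512354 - 1838205\right)} = \frac{1}{2895 + 8923430 \left(-5350559\right)} = \frac{1}{2895 - 47745338697370} = \frac{1}{-47745338694475} = - \frac{1}{47745338694475}$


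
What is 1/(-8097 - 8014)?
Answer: -1/16111 ≈ -6.2069e-5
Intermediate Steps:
1/(-8097 - 8014) = 1/(-16111) = -1/16111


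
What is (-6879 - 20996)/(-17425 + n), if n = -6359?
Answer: 27875/23784 ≈ 1.1720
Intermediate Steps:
(-6879 - 20996)/(-17425 + n) = (-6879 - 20996)/(-17425 - 6359) = -27875/(-23784) = -27875*(-1/23784) = 27875/23784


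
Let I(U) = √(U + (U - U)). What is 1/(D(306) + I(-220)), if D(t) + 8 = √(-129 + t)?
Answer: 1/(-8 + √177 + 2*I*√55) ≈ 0.021376 - 0.059776*I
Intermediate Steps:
I(U) = √U (I(U) = √(U + 0) = √U)
D(t) = -8 + √(-129 + t)
1/(D(306) + I(-220)) = 1/((-8 + √(-129 + 306)) + √(-220)) = 1/((-8 + √177) + 2*I*√55) = 1/(-8 + √177 + 2*I*√55)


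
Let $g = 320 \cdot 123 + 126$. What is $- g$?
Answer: $-39486$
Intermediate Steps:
$g = 39486$ ($g = 39360 + 126 = 39486$)
$- g = \left(-1\right) 39486 = -39486$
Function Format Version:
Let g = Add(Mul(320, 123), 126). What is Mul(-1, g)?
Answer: -39486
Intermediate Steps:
g = 39486 (g = Add(39360, 126) = 39486)
Mul(-1, g) = Mul(-1, 39486) = -39486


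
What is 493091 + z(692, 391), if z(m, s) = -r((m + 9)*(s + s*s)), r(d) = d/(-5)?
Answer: 109909127/5 ≈ 2.1982e+7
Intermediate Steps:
r(d) = -d/5 (r(d) = d*(-⅕) = -d/5)
z(m, s) = (9 + m)*(s + s²)/5 (z(m, s) = -(-1)*(m + 9)*(s + s*s)/5 = -(-1)*(9 + m)*(s + s²)/5 = (9 + m)*(s + s²)/5)
493091 + z(692, 391) = 493091 + (⅕)*391*(9 + 692 + 9*391 + 692*391) = 493091 + (⅕)*391*(9 + 692 + 3519 + 270572) = 493091 + (⅕)*391*274792 = 493091 + 107443672/5 = 109909127/5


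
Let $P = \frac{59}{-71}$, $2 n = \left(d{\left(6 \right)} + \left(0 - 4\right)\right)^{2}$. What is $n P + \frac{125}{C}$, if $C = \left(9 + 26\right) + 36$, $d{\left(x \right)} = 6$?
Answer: $\frac{7}{71} \approx 0.098592$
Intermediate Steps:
$C = 71$ ($C = 35 + 36 = 71$)
$n = 2$ ($n = \frac{\left(6 + \left(0 - 4\right)\right)^{2}}{2} = \frac{\left(6 - 4\right)^{2}}{2} = \frac{2^{2}}{2} = \frac{1}{2} \cdot 4 = 2$)
$P = - \frac{59}{71}$ ($P = 59 \left(- \frac{1}{71}\right) = - \frac{59}{71} \approx -0.83099$)
$n P + \frac{125}{C} = 2 \left(- \frac{59}{71}\right) + \frac{125}{71} = - \frac{118}{71} + 125 \cdot \frac{1}{71} = - \frac{118}{71} + \frac{125}{71} = \frac{7}{71}$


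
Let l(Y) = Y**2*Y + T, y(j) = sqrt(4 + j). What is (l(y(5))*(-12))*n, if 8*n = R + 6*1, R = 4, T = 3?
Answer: -450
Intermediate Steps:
l(Y) = 3 + Y**3 (l(Y) = Y**2*Y + 3 = Y**3 + 3 = 3 + Y**3)
n = 5/4 (n = (4 + 6*1)/8 = (4 + 6)/8 = (1/8)*10 = 5/4 ≈ 1.2500)
(l(y(5))*(-12))*n = ((3 + (sqrt(4 + 5))**3)*(-12))*(5/4) = ((3 + (sqrt(9))**3)*(-12))*(5/4) = ((3 + 3**3)*(-12))*(5/4) = ((3 + 27)*(-12))*(5/4) = (30*(-12))*(5/4) = -360*5/4 = -450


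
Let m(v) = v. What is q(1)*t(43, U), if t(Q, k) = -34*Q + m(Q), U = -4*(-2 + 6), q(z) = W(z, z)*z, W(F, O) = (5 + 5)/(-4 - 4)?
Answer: 7095/4 ≈ 1773.8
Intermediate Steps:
W(F, O) = -5/4 (W(F, O) = 10/(-8) = 10*(-⅛) = -5/4)
q(z) = -5*z/4
U = -16 (U = -4*4 = -16)
t(Q, k) = -33*Q (t(Q, k) = -34*Q + Q = -33*Q)
q(1)*t(43, U) = (-5/4*1)*(-33*43) = -5/4*(-1419) = 7095/4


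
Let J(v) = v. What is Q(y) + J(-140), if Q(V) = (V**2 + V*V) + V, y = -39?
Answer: 2863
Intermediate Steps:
Q(V) = V + 2*V**2 (Q(V) = (V**2 + V**2) + V = 2*V**2 + V = V + 2*V**2)
Q(y) + J(-140) = -39*(1 + 2*(-39)) - 140 = -39*(1 - 78) - 140 = -39*(-77) - 140 = 3003 - 140 = 2863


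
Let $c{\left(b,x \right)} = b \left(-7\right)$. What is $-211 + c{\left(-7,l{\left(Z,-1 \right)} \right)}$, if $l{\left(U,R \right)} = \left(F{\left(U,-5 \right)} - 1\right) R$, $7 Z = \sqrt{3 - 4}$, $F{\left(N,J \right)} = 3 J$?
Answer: $-162$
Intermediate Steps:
$Z = \frac{i}{7}$ ($Z = \frac{\sqrt{3 - 4}}{7} = \frac{\sqrt{-1}}{7} = \frac{i}{7} \approx 0.14286 i$)
$l{\left(U,R \right)} = - 16 R$ ($l{\left(U,R \right)} = \left(3 \left(-5\right) - 1\right) R = \left(-15 - 1\right) R = - 16 R$)
$c{\left(b,x \right)} = - 7 b$
$-211 + c{\left(-7,l{\left(Z,-1 \right)} \right)} = -211 - -49 = -211 + 49 = -162$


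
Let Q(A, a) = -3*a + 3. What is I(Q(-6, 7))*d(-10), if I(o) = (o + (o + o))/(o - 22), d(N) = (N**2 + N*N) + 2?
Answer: 2727/10 ≈ 272.70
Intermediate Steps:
d(N) = 2 + 2*N**2 (d(N) = (N**2 + N**2) + 2 = 2*N**2 + 2 = 2 + 2*N**2)
Q(A, a) = 3 - 3*a
I(o) = 3*o/(-22 + o) (I(o) = (o + 2*o)/(-22 + o) = (3*o)/(-22 + o) = 3*o/(-22 + o))
I(Q(-6, 7))*d(-10) = (3*(3 - 3*7)/(-22 + (3 - 3*7)))*(2 + 2*(-10)**2) = (3*(3 - 21)/(-22 + (3 - 21)))*(2 + 2*100) = (3*(-18)/(-22 - 18))*(2 + 200) = (3*(-18)/(-40))*202 = (3*(-18)*(-1/40))*202 = (27/20)*202 = 2727/10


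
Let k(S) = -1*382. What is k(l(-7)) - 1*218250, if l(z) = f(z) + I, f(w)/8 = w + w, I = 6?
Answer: -218632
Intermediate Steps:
f(w) = 16*w (f(w) = 8*(w + w) = 8*(2*w) = 16*w)
l(z) = 6 + 16*z (l(z) = 16*z + 6 = 6 + 16*z)
k(S) = -382
k(l(-7)) - 1*218250 = -382 - 1*218250 = -382 - 218250 = -218632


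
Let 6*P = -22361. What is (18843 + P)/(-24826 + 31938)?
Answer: 90697/42672 ≈ 2.1254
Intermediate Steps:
P = -22361/6 (P = (1/6)*(-22361) = -22361/6 ≈ -3726.8)
(18843 + P)/(-24826 + 31938) = (18843 - 22361/6)/(-24826 + 31938) = (90697/6)/7112 = (90697/6)*(1/7112) = 90697/42672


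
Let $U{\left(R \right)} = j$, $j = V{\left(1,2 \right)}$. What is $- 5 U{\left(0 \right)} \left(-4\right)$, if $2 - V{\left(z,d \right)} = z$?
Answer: $20$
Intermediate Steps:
$V{\left(z,d \right)} = 2 - z$
$j = 1$ ($j = 2 - 1 = 1$)
$U{\left(R \right)} = 1$
$- 5 U{\left(0 \right)} \left(-4\right) = \left(-5\right) 1 \left(-4\right) = \left(-5\right) \left(-4\right) = 20$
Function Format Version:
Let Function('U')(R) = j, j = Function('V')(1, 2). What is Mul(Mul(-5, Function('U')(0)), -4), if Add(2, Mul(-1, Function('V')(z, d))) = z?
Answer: 20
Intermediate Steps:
Function('V')(z, d) = Add(2, Mul(-1, z))
j = 1 (j = Add(2, Mul(-1, 1)) = Add(2, -1) = 1)
Function('U')(R) = 1
Mul(Mul(-5, Function('U')(0)), -4) = Mul(Mul(-5, 1), -4) = Mul(-5, -4) = 20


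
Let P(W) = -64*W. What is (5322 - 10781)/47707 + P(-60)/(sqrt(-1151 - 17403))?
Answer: -5459/47707 - 1920*I*sqrt(18554)/9277 ≈ -0.11443 - 28.191*I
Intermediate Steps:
(5322 - 10781)/47707 + P(-60)/(sqrt(-1151 - 17403)) = (5322 - 10781)/47707 + (-64*(-60))/(sqrt(-1151 - 17403)) = -5459*1/47707 + 3840/(sqrt(-18554)) = -5459/47707 + 3840/((I*sqrt(18554))) = -5459/47707 + 3840*(-I*sqrt(18554)/18554) = -5459/47707 - 1920*I*sqrt(18554)/9277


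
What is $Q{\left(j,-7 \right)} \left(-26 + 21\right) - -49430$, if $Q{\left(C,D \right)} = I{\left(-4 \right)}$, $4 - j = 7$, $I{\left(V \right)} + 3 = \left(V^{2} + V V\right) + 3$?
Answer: $49270$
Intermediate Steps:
$I{\left(V \right)} = 2 V^{2}$ ($I{\left(V \right)} = -3 + \left(\left(V^{2} + V V\right) + 3\right) = -3 + \left(\left(V^{2} + V^{2}\right) + 3\right) = -3 + \left(2 V^{2} + 3\right) = -3 + \left(3 + 2 V^{2}\right) = 2 V^{2}$)
$j = -3$ ($j = 4 - 7 = -3$)
$Q{\left(C,D \right)} = 32$ ($Q{\left(C,D \right)} = 2 \left(-4\right)^{2} = 2 \cdot 16 = 32$)
$Q{\left(j,-7 \right)} \left(-26 + 21\right) - -49430 = 32 \left(-26 + 21\right) - -49430 = 32 \left(-5\right) + 49430 = -160 + 49430 = 49270$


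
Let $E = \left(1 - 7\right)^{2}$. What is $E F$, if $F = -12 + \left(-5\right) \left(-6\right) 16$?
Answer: $16848$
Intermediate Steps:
$E = 36$ ($E = \left(-6\right)^{2} = 36$)
$F = 468$ ($F = -12 + 30 \cdot 16 = -12 + 480 = 468$)
$E F = 36 \cdot 468 = 16848$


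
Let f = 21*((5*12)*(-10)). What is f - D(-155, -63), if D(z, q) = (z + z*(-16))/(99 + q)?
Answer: -151975/12 ≈ -12665.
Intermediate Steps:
D(z, q) = -15*z/(99 + q) (D(z, q) = (z - 16*z)/(99 + q) = (-15*z)/(99 + q) = -15*z/(99 + q))
f = -12600 (f = 21*(60*(-10)) = 21*(-600) = -12600)
f - D(-155, -63) = -12600 - (-15)*(-155)/(99 - 63) = -12600 - (-15)*(-155)/36 = -12600 - 1*775/12 = -12600 - 775/12 = -151975/12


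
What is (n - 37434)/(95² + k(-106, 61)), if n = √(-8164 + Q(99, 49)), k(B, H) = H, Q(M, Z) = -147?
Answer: -18717/4543 + I*√8311/9086 ≈ -4.12 + 0.010034*I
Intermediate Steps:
n = I*√8311 (n = √(-8164 - 147) = √(-8311) = I*√8311 ≈ 91.165*I)
(n - 37434)/(95² + k(-106, 61)) = (I*√8311 - 37434)/(95² + 61) = (-37434 + I*√8311)/(9025 + 61) = (-37434 + I*√8311)/9086 = (-37434 + I*√8311)*(1/9086) = -18717/4543 + I*√8311/9086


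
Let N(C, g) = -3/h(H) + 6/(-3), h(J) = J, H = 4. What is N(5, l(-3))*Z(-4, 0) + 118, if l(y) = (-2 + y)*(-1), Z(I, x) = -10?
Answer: 291/2 ≈ 145.50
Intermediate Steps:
l(y) = 2 - y
N(C, g) = -11/4 (N(C, g) = -3/4 + 6/(-3) = -3*¼ + 6*(-⅓) = -¾ - 2 = -11/4)
N(5, l(-3))*Z(-4, 0) + 118 = -11/4*(-10) + 118 = 55/2 + 118 = 291/2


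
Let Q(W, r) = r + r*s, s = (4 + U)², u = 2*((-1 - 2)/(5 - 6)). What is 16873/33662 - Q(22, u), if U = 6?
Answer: -20382299/33662 ≈ -605.50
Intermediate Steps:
u = 6 (u = 2*(-3/(-1)) = 2*(-3*(-1)) = 2*3 = 6)
s = 100 (s = (4 + 6)² = 10² = 100)
Q(W, r) = 101*r (Q(W, r) = r + r*100 = r + 100*r = 101*r)
16873/33662 - Q(22, u) = 16873/33662 - 101*6 = 16873*(1/33662) - 1*606 = 16873/33662 - 606 = -20382299/33662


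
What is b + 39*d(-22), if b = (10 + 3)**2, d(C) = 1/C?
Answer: 3679/22 ≈ 167.23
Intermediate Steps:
b = 169 (b = 13**2 = 169)
b + 39*d(-22) = 169 + 39/(-22) = 169 + 39*(-1/22) = 169 - 39/22 = 3679/22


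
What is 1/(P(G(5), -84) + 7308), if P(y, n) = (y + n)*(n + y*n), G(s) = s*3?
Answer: 1/100044 ≈ 9.9956e-6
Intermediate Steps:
G(s) = 3*s
P(y, n) = (n + y)*(n + n*y)
1/(P(G(5), -84) + 7308) = 1/(-84*(-84 + 3*5 + (3*5)² - 252*5) + 7308) = 1/(-84*(-84 + 15 + 15² - 84*15) + 7308) = 1/(-84*(-84 + 15 + 225 - 1260) + 7308) = 1/(-84*(-1104) + 7308) = 1/(92736 + 7308) = 1/100044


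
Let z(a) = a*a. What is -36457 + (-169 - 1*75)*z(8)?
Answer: -52073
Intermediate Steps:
z(a) = a**2
-36457 + (-169 - 1*75)*z(8) = -36457 + (-169 - 1*75)*8**2 = -36457 + (-169 - 75)*64 = -36457 - 244*64 = -36457 - 15616 = -52073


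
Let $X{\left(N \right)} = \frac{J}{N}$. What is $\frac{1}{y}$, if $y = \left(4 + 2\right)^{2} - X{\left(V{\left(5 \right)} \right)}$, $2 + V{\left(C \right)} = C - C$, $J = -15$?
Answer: $\frac{2}{57} \approx 0.035088$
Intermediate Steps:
$V{\left(C \right)} = -2$ ($V{\left(C \right)} = -2 + \left(C - C\right) = -2 + 0 = -2$)
$X{\left(N \right)} = - \frac{15}{N}$
$y = \frac{57}{2}$ ($y = \left(4 + 2\right)^{2} - - \frac{15}{-2} = 6^{2} - \left(-15\right) \left(- \frac{1}{2}\right) = 36 - \frac{15}{2} = \frac{57}{2} \approx 28.5$)
$\frac{1}{y} = \frac{1}{\frac{57}{2}} = \frac{2}{57}$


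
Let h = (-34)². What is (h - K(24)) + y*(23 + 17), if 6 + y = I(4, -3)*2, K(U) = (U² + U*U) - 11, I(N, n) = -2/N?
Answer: -265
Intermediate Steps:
K(U) = -11 + 2*U² (K(U) = (U² + U²) - 11 = 2*U² - 11 = -11 + 2*U²)
y = -7 (y = -6 - 2/4*2 = -6 - 2*¼*2 = -6 - ½*2 = -6 - 1 = -7)
h = 1156
(h - K(24)) + y*(23 + 17) = (1156 - (-11 + 2*24²)) - 7*(23 + 17) = (1156 - (-11 + 2*576)) - 7*40 = (1156 - (-11 + 1152)) - 280 = (1156 - 1*1141) - 280 = (1156 - 1141) - 280 = 15 - 280 = -265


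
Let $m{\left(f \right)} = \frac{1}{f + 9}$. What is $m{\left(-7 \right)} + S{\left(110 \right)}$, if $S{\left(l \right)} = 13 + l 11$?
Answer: $\frac{2447}{2} \approx 1223.5$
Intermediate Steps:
$m{\left(f \right)} = \frac{1}{9 + f}$
$S{\left(l \right)} = 13 + 11 l$
$m{\left(-7 \right)} + S{\left(110 \right)} = \frac{1}{9 - 7} + \left(13 + 11 \cdot 110\right) = \frac{1}{2} + \left(13 + 1210\right) = \frac{1}{2} + 1223 = \frac{2447}{2}$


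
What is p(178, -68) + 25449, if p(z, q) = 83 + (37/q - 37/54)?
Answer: 46874495/1836 ≈ 25531.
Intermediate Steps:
p(z, q) = 4445/54 + 37/q (p(z, q) = 83 + (37/q - 37*1/54) = 83 + (37/q - 37/54) = 83 + (-37/54 + 37/q) = 4445/54 + 37/q)
p(178, -68) + 25449 = (4445/54 + 37/(-68)) + 25449 = (4445/54 + 37*(-1/68)) + 25449 = (4445/54 - 37/68) + 25449 = 150131/1836 + 25449 = 46874495/1836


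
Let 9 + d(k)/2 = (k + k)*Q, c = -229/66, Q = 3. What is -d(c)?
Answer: 656/11 ≈ 59.636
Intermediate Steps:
c = -229/66 (c = -229*1/66 = -229/66 ≈ -3.4697)
d(k) = -18 + 12*k (d(k) = -18 + 2*((k + k)*3) = -18 + 2*((2*k)*3) = -18 + 2*(6*k) = -18 + 12*k)
-d(c) = -(-18 + 12*(-229/66)) = -(-18 - 458/11) = -1*(-656/11) = 656/11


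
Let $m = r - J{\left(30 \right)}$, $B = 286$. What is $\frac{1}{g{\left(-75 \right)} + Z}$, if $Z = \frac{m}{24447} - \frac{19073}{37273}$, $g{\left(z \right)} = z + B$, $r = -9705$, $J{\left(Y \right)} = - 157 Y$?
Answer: $\frac{303737677}{63871164425} \approx 0.0047555$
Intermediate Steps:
$g{\left(z \right)} = 286 + z$ ($g{\left(z \right)} = z + 286 = 286 + z$)
$m = -4995$ ($m = -9705 - \left(-157\right) 30 = -9705 - -4710 = -9705 + 4710 = -4995$)
$Z = - \frac{217485422}{303737677}$ ($Z = - \frac{4995}{24447} - \frac{19073}{37273} = \left(-4995\right) \frac{1}{24447} - \frac{19073}{37273} = - \frac{1665}{8149} - \frac{19073}{37273} = - \frac{217485422}{303737677} \approx -0.71603$)
$\frac{1}{g{\left(-75 \right)} + Z} = \frac{1}{\left(286 - 75\right) - \frac{217485422}{303737677}} = \frac{1}{211 - \frac{217485422}{303737677}} = \frac{1}{\frac{63871164425}{303737677}} = \frac{303737677}{63871164425}$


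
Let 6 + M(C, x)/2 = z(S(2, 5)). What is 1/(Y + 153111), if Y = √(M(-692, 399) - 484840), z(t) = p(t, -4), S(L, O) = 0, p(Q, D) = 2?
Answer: 7291/1116355389 - 4*I*√3367/7814487723 ≈ 6.5311e-6 - 2.9702e-8*I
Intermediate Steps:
z(t) = 2
M(C, x) = -8 (M(C, x) = -12 + 2*2 = -12 + 4 = -8)
Y = 12*I*√3367 (Y = √(-8 - 484840) = √(-484848) = 12*I*√3367 ≈ 696.31*I)
1/(Y + 153111) = 1/(12*I*√3367 + 153111) = 1/(153111 + 12*I*√3367)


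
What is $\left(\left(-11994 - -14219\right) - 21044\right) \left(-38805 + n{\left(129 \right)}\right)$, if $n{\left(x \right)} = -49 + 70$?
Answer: $729876096$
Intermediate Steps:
$n{\left(x \right)} = 21$
$\left(\left(-11994 - -14219\right) - 21044\right) \left(-38805 + n{\left(129 \right)}\right) = \left(\left(-11994 - -14219\right) - 21044\right) \left(-38805 + 21\right) = \left(\left(-11994 + 14219\right) - 21044\right) \left(-38784\right) = \left(2225 - 21044\right) \left(-38784\right) = \left(-18819\right) \left(-38784\right) = 729876096$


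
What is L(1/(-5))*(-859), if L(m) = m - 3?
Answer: 13744/5 ≈ 2748.8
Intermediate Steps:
L(m) = -3 + m
L(1/(-5))*(-859) = (-3 + 1/(-5))*(-859) = (-3 - ⅕)*(-859) = -16/5*(-859) = 13744/5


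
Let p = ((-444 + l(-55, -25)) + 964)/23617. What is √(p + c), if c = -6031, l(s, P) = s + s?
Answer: I*√3363857094389/23617 ≈ 77.659*I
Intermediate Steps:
l(s, P) = 2*s
p = 410/23617 (p = ((-444 + 2*(-55)) + 964)/23617 = ((-444 - 110) + 964)*(1/23617) = (-554 + 964)*(1/23617) = 410*(1/23617) = 410/23617 ≈ 0.017360)
√(p + c) = √(410/23617 - 6031) = √(-142433717/23617) = I*√3363857094389/23617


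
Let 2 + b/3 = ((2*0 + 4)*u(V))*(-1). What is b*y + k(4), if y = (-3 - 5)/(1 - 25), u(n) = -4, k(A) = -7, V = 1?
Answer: 7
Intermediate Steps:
y = ⅓ (y = -8/(-24) = -8*(-1/24) = ⅓ ≈ 0.33333)
b = 42 (b = -6 + 3*(((2*0 + 4)*(-4))*(-1)) = -6 + 3*(((0 + 4)*(-4))*(-1)) = -6 + 3*((4*(-4))*(-1)) = -6 + 3*(-16*(-1)) = -6 + 3*16 = -6 + 48 = 42)
b*y + k(4) = 42*(⅓) - 7 = 14 - 7 = 7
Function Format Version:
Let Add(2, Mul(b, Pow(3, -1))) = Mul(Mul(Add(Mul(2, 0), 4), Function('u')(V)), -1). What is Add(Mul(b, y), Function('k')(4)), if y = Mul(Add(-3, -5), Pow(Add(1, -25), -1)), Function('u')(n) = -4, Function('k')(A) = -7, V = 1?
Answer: 7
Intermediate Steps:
y = Rational(1, 3) (y = Mul(-8, Pow(-24, -1)) = Mul(-8, Rational(-1, 24)) = Rational(1, 3) ≈ 0.33333)
b = 42 (b = Add(-6, Mul(3, Mul(Mul(Add(Mul(2, 0), 4), -4), -1))) = Add(-6, Mul(3, Mul(Mul(Add(0, 4), -4), -1))) = Add(-6, Mul(3, Mul(Mul(4, -4), -1))) = Add(-6, Mul(3, Mul(-16, -1))) = Add(-6, Mul(3, 16)) = Add(-6, 48) = 42)
Add(Mul(b, y), Function('k')(4)) = Add(Mul(42, Rational(1, 3)), -7) = Add(14, -7) = 7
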